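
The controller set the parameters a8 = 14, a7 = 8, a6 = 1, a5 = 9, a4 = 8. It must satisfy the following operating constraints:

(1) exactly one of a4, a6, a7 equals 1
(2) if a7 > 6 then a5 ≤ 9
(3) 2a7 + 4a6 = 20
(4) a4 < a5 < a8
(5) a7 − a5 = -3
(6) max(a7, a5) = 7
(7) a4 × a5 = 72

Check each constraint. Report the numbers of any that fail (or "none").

Constraints 5, 6 do not hold.

(1) a4=8, a6=1, a7=8; 1 of them equals 1  holds
(2) a7 = 8 > 6, so we need a5 ≤ 9; a5 = 9 ≤ 9  holds
(3) 2a7 + 4a6 = 2(8) + 4(1) = 20  holds
(4) values 8 < 9 < 14  holds
(5) a7 − a5 = 8 − 9 = -1, not -3  fails
(6) max(8, 9) = 9, not 7  fails
(7) a4 × a5 = 8 × 9 = 72  holds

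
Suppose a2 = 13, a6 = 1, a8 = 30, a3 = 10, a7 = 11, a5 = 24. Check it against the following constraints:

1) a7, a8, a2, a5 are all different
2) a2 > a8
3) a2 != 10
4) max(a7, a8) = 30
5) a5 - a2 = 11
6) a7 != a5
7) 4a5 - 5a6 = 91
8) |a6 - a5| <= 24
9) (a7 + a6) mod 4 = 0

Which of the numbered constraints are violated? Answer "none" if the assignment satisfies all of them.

1) values 11, 30, 13, 24 are pairwise distinct  yes
2) a2 = 13, a8 = 30; 13 ≤ 30 (want >)  no
3) a2 = 13, and 13 ≠ 10  yes
4) max(11, 30) = 30  yes
5) a5 - a2 = 24 - 13 = 11  yes
6) a7 = 11, a5 = 24; distinct  yes
7) 4a5 - 5a6 = 4(24) - 5(1) = 91  yes
8) |1 - 24| = 23; 23 ≤ 24  yes
9) a7 + a6 = 12; 12 mod 4 = 0  yes

Constraint 2 is violated.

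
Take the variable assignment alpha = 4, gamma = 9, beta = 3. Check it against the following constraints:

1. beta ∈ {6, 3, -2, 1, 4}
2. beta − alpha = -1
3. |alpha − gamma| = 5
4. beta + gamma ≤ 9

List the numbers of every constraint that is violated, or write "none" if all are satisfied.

1. beta = 3 is in {6, 3, -2, 1, 4}  true
2. beta − alpha = 3 − 4 = -1  true
3. |4 − 9| = 5  true
4. beta + gamma = 3 + 9 = 12; 12 > 9, bound 9 not met  false

Constraint 4 does not hold.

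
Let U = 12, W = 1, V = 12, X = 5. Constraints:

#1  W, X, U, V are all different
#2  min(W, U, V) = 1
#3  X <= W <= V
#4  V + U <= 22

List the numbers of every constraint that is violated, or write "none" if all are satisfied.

The assignment fails constraints 1, 3, and 4.

#1 U = V = 12, not all different — violated.
#2 min(1, 12, 12) = 1 — OK.
#3 values 5, 1, 12; X = 5 is not <= W = 1 — violated.
#4 V + U = 12 + 12 = 24; 24 > 22, bound 22 not met — violated.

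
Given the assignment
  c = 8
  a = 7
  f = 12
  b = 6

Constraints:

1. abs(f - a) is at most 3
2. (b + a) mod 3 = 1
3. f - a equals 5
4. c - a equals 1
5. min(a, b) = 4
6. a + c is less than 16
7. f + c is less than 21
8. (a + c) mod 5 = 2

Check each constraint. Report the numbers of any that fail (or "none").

The assignment fails constraints 1, 5, and 8.

1. abs(12 - 7) = 5; 5 > 3, exceeds bound 3 — fails.
2. b + a = 13; 13 mod 3 = 1 — holds.
3. f - a = 12 - 7 = 5 — holds.
4. c - a = 8 - 7 = 1 — holds.
5. min(7, 6) = 6, not 4 — fails.
6. a + c = 7 + 8 = 15; 15 < 16 — holds.
7. f + c = 12 + 8 = 20; 20 < 21 — holds.
8. a + c = 15; 15 mod 5 = 0, not 2 — fails.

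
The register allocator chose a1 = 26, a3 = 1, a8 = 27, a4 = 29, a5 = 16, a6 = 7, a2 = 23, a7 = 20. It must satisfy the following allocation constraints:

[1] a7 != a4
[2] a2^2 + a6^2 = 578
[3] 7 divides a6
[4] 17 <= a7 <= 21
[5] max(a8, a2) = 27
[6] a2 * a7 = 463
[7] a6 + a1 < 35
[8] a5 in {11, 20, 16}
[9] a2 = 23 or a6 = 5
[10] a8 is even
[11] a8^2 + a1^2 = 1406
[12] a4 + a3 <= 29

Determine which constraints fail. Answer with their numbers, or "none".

[1] a7 = 20, a4 = 29; distinct — satisfied.
[2] a2^2 + a6^2 = 23^2 + 7^2 = 529 + 49 = 578 — satisfied.
[3] 7 / 7 = 1, so 7 divides 7 — satisfied.
[4] a7 = 20 lies in [17, 21] — satisfied.
[5] max(27, 23) = 27 — satisfied.
[6] a2 * a7 = 23 * 20 = 460, not 463 — violated.
[7] a6 + a1 = 7 + 26 = 33; 33 < 35 — satisfied.
[8] a5 = 16 is in {11, 20, 16} — satisfied.
[9] a2 = 23 = 23 (first disjunct) — satisfied.
[10] a8 = 27 is odd — violated.
[11] a8^2 + a1^2 = 27^2 + 26^2 = 729 + 676 = 1405, not 1406 — violated.
[12] a4 + a3 = 29 + 1 = 30; 30 > 29, bound 29 not met — violated.

Constraints 6, 10, 11, 12 do not hold.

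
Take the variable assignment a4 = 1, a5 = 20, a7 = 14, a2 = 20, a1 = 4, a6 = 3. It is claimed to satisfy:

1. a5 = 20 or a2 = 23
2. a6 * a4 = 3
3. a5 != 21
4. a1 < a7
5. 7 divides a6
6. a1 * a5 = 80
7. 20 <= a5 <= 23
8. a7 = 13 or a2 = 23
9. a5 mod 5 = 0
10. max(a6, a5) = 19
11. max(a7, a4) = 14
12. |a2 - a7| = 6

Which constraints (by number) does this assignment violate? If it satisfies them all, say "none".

Constraints 5, 8, 10 do not hold.

1. a5 = 20 = 20 (first disjunct)  yes
2. a6 * a4 = 3 * 1 = 3  yes
3. a5 = 20, and 20 ≠ 21  yes
4. a1 = 4, a7 = 14; 4 < 14  yes
5. 3 = 7*0 + 3, so 7 does not divide 3  no
6. a1 * a5 = 4 * 20 = 80  yes
7. a5 = 20 lies in [20, 23]  yes
8. a7 = 14 ≠ 13 and a2 = 20 ≠ 23; both disjuncts false  no
9. 20 mod 5 = 0  yes
10. max(3, 20) = 20, not 19  no
11. max(14, 1) = 14  yes
12. |20 - 14| = 6  yes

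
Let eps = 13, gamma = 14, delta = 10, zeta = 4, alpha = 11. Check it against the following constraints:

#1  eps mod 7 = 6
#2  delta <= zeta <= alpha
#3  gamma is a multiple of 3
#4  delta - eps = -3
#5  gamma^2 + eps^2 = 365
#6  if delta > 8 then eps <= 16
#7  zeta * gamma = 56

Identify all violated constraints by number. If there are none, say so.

#1 13 mod 7 = 6 — holds.
#2 values 10, 4, 11; delta = 10 is not <= zeta = 4 — fails.
#3 14 = 3*4 + 2, so 3 does not divide 14 — fails.
#4 delta - eps = 10 - 13 = -3 — holds.
#5 gamma^2 + eps^2 = 14^2 + 13^2 = 196 + 169 = 365 — holds.
#6 delta = 10 > 8, so we need eps ≤ 16; eps = 13 ≤ 16 — holds.
#7 zeta * gamma = 4 * 14 = 56 — holds.

Constraints 2 and 3 are violated.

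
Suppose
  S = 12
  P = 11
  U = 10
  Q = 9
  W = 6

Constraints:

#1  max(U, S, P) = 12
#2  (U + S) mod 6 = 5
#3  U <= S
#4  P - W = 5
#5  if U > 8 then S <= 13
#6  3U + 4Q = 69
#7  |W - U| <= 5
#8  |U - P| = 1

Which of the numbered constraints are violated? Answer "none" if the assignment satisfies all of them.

#1 max(10, 12, 11) = 12 — holds.
#2 U + S = 22; 22 mod 6 = 4, not 5 — fails.
#3 U = 10, S = 12; 10 ≤ 12 — holds.
#4 P - W = 11 - 6 = 5 — holds.
#5 U = 10 > 8, so we need S ≤ 13; S = 12 ≤ 13 — holds.
#6 3U + 4Q = 3(10) + 4(9) = 66, not 69 — fails.
#7 |6 - 10| = 4; 4 ≤ 5 — holds.
#8 |10 - 11| = 1 — holds.

Constraints 2, 6 do not hold.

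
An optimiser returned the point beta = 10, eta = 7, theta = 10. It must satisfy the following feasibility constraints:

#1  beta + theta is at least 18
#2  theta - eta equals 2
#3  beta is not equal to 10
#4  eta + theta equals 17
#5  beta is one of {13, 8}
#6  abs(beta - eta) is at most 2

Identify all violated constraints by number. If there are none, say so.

The assignment fails constraints 2, 3, 5, and 6.

#1 beta + theta = 10 + 10 = 20; 20 ≥ 18 — holds.
#2 theta - eta = 10 - 7 = 3, not 2 — fails.
#3 beta = 10, but 10 is required to differ — fails.
#4 eta + theta = 7 + 10 = 17 — holds.
#5 beta = 10 is not in {13, 8} — fails.
#6 abs(10 - 7) = 3; 3 > 2, exceeds bound 2 — fails.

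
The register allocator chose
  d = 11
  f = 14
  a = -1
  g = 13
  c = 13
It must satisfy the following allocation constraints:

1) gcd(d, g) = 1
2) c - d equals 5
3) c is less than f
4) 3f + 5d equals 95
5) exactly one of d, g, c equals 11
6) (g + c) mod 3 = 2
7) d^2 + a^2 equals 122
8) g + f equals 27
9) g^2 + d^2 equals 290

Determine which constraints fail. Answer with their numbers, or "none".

Constraints 2 and 4 are violated.

1) gcd(11, 13) = 1 — satisfied.
2) c - d = 13 - 11 = 2, not 5 — violated.
3) c = 13, f = 14; 13 < 14 — satisfied.
4) 3f + 5d = 3(14) + 5(11) = 97, not 95 — violated.
5) d=11, g=13, c=13; 1 of them equals 11 — satisfied.
6) g + c = 26; 26 mod 3 = 2 — satisfied.
7) d^2 + a^2 = 11^2 + (-1)^2 = 121 + 1 = 122 — satisfied.
8) g + f = 13 + 14 = 27 — satisfied.
9) g^2 + d^2 = 13^2 + 11^2 = 169 + 121 = 290 — satisfied.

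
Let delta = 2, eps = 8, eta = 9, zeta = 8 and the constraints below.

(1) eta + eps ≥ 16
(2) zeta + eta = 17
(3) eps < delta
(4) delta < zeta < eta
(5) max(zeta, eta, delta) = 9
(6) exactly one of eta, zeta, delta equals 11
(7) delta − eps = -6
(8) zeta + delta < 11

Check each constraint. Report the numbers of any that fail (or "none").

(1) eta + eps = 9 + 8 = 17; 17 ≥ 16 — holds.
(2) zeta + eta = 8 + 9 = 17 — holds.
(3) eps = 8, delta = 2; 8 ≥ 2 (want <) — does not hold.
(4) values 2 < 8 < 9 — holds.
(5) max(8, 9, 2) = 9 — holds.
(6) eta=9, zeta=8, delta=2; 0 of them equal 11, not exactly one — does not hold.
(7) delta − eps = 2 − 8 = -6 — holds.
(8) zeta + delta = 8 + 2 = 10; 10 < 11 — holds.

The assignment fails constraints 3 and 6.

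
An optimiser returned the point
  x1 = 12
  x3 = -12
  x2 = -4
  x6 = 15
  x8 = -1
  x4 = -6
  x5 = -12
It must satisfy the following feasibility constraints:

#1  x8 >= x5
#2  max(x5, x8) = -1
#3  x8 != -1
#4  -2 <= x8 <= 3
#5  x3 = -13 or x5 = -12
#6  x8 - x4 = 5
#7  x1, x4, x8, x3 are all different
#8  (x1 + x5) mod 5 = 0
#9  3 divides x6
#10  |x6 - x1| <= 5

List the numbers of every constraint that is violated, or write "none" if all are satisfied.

#1 x8 = -1, x5 = -12; -1 ≥ -12  ✔
#2 max(-12, -1) = -1  ✔
#3 x8 = -1, but -1 is required to differ  ✘
#4 x8 = -1 lies in [-2, 3]  ✔
#5 x3 = -12 ≠ -13, but x5 = -12 = -12 (second disjunct)  ✔
#6 x8 - x4 = -1 - (-6) = 5  ✔
#7 values 12, -6, -1, -12 are pairwise distinct  ✔
#8 x1 + x5 = 0; 0 mod 5 = 0  ✔
#9 15 / 3 = 5, so 3 divides 15  ✔
#10 |15 - 12| = 3; 3 ≤ 5  ✔

No — constraint 3 is not satisfied.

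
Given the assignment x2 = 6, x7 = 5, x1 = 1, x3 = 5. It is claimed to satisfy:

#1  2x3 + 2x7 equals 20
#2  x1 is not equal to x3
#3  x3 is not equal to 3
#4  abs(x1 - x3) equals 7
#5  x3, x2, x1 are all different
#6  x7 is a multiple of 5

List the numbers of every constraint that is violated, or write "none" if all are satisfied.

Violated: 4.

#1 2x3 + 2x7 = 2(5) + 2(5) = 20 — satisfied.
#2 x1 = 1, x3 = 5; distinct — satisfied.
#3 x3 = 5, and 5 ≠ 3 — satisfied.
#4 abs(1 - 5) = 4, not 7 — violated.
#5 values 5, 6, 1 are pairwise distinct — satisfied.
#6 5 / 5 = 1, so 5 divides 5 — satisfied.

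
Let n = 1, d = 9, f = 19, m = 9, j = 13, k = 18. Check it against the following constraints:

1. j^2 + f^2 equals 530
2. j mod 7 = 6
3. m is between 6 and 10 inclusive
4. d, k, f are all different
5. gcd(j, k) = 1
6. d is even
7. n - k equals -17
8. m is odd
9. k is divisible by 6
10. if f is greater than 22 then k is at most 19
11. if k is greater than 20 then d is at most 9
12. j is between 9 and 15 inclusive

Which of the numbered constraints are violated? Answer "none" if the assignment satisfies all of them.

1. j^2 + f^2 = 13^2 + 19^2 = 169 + 361 = 530 — satisfied.
2. 13 mod 7 = 6 — satisfied.
3. m = 9 lies in [6, 10] — satisfied.
4. values 9, 18, 19 are pairwise distinct — satisfied.
5. gcd(13, 18) = 1 — satisfied.
6. d = 9 is odd — violated.
7. n - k = 1 - 18 = -17 — satisfied.
8. m = 9 is odd — satisfied.
9. 18 / 6 = 3, so 6 divides 18 — satisfied.
10. f = 19, not > 22; antecedent false, conditional vacuously true — satisfied.
11. k = 18, not > 20; antecedent false, conditional vacuously true — satisfied.
12. j = 13 lies in [9, 15] — satisfied.

Constraint 6 is violated.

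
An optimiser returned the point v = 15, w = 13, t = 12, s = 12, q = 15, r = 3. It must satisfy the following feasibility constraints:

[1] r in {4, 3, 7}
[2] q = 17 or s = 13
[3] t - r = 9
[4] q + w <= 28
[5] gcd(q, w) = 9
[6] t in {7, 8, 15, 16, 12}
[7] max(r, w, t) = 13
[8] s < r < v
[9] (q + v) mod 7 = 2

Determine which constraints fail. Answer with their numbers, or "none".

Constraints 2, 5, and 8 do not hold.

[1] r = 3 is in {4, 3, 7}  yes
[2] q = 15 ≠ 17 and s = 12 ≠ 13; both disjuncts false  no
[3] t - r = 12 - 3 = 9  yes
[4] q + w = 15 + 13 = 28; 28 ≤ 28  yes
[5] gcd(15, 13) = 1, not 9  no
[6] t = 12 is in {7, 8, 15, 16, 12}  yes
[7] max(3, 13, 12) = 13  yes
[8] values 12, 3, 15; s = 12 is not < r = 3  no
[9] q + v = 30; 30 mod 7 = 2  yes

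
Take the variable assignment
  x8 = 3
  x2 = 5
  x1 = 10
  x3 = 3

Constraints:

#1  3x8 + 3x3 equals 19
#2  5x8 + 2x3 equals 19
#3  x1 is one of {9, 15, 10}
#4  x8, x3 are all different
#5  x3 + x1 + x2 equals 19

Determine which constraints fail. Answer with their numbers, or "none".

Violated: 1, 2, 4, and 5.

#1 3x8 + 3x3 = 3(3) + 3(3) = 18, not 19 — violated.
#2 5x8 + 2x3 = 5(3) + 2(3) = 21, not 19 — violated.
#3 x1 = 10 is in {9, 15, 10} — OK.
#4 x8 = x3 = 3, not all different — violated.
#5 x3 + x1 + x2 = 3 + 10 + 5 = 18, not 19 — violated.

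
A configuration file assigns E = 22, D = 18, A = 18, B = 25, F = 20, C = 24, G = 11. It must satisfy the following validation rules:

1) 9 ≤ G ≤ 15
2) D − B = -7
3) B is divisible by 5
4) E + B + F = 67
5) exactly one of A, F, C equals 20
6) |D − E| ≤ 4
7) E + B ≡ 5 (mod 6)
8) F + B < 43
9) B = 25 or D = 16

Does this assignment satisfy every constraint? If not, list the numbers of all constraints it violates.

1) G = 11 lies in [9, 15]  holds
2) D − B = 18 − 25 = -7  holds
3) 25 / 5 = 5, so 5 divides 25  holds
4) E + B + F = 22 + 25 + 20 = 67  holds
5) A=18, F=20, C=24; 1 of them equals 20  holds
6) |18 − 22| = 4; 4 ≤ 4  holds
7) E + B = 47; 47 mod 6 = 5  holds
8) F + B = 20 + 25 = 45; 45 ≥ 43, bound 43 not met  fails
9) B = 25 = 25 (first disjunct)  holds

The assignment fails constraint 8.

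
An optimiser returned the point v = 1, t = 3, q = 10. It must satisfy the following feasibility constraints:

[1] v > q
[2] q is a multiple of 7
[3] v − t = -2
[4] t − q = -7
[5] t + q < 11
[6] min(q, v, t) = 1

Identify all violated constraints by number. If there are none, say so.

[1] v = 1, q = 10; 1 ≤ 10 (want >)  ✗
[2] 10 = 7×1 + 3, so 7 does not divide 10  ✗
[3] v − t = 1 − 3 = -2  ✓
[4] t − q = 3 − 10 = -7  ✓
[5] t + q = 3 + 10 = 13; 13 ≥ 11, bound 11 not met  ✗
[6] min(10, 1, 3) = 1  ✓

No — constraints 1, 2, and 5 are not satisfied.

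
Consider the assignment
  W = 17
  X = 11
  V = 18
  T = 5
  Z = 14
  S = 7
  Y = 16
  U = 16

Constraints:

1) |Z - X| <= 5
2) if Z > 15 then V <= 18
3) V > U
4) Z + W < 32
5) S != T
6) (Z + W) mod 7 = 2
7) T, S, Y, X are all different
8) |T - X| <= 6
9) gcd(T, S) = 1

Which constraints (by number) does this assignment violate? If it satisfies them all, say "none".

Constraint 6 is violated.

1) |14 - 11| = 3; 3 ≤ 5 — holds.
2) Z = 14, not > 15; antecedent false, conditional vacuously true — holds.
3) V = 18, U = 16; 18 > 16 — holds.
4) Z + W = 14 + 17 = 31; 31 < 32 — holds.
5) S = 7, T = 5; distinct — holds.
6) Z + W = 31; 31 mod 7 = 3, not 2 — does not hold.
7) values 5, 7, 16, 11 are pairwise distinct — holds.
8) |5 - 11| = 6; 6 ≤ 6 — holds.
9) gcd(5, 7) = 1 — holds.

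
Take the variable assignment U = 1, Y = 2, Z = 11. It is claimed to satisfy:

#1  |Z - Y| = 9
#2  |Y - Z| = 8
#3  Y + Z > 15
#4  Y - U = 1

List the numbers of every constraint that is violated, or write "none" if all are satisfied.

Violated: 2, 3.

#1 |11 - 2| = 9  true
#2 |2 - 11| = 9, not 8  false
#3 Y + Z = 2 + 11 = 13; 13 ≤ 15, bound 15 not met  false
#4 Y - U = 2 - 1 = 1  true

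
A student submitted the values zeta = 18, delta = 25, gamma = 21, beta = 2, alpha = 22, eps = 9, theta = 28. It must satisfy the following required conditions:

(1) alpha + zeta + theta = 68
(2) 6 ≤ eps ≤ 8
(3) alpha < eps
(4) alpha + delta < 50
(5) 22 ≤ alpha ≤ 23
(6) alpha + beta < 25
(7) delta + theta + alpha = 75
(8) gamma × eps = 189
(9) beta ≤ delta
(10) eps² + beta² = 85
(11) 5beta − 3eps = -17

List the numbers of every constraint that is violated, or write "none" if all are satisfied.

Constraints 2 and 3 do not hold.

(1) alpha + zeta + theta = 22 + 18 + 28 = 68  OK
(2) eps = 9 is outside [6, 8]  FAIL
(3) alpha = 22, eps = 9; 22 ≥ 9 (want <)  FAIL
(4) alpha + delta = 22 + 25 = 47; 47 < 50  OK
(5) alpha = 22 lies in [22, 23]  OK
(6) alpha + beta = 22 + 2 = 24; 24 < 25  OK
(7) delta + theta + alpha = 25 + 28 + 22 = 75  OK
(8) gamma × eps = 21 × 9 = 189  OK
(9) beta = 2, delta = 25; 2 ≤ 25  OK
(10) eps² + beta² = 9² + 2² = 81 + 4 = 85  OK
(11) 5beta − 3eps = 5(2) − 3(9) = -17  OK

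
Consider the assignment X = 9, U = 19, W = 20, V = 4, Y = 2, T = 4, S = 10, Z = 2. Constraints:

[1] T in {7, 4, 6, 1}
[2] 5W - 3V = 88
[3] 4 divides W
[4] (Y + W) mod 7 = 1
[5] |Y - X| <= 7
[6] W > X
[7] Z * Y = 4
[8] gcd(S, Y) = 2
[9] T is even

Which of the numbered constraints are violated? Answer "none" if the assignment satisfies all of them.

Yes — all constraints hold.

[1] T = 4 is in {7, 4, 6, 1} — OK.
[2] 5W - 3V = 5(20) - 3(4) = 88 — OK.
[3] 20 / 4 = 5, so 4 divides 20 — OK.
[4] Y + W = 22; 22 mod 7 = 1 — OK.
[5] |2 - 9| = 7; 7 ≤ 7 — OK.
[6] W = 20, X = 9; 20 > 9 — OK.
[7] Z * Y = 2 * 2 = 4 — OK.
[8] gcd(10, 2) = 2 — OK.
[9] T = 4 is even — OK.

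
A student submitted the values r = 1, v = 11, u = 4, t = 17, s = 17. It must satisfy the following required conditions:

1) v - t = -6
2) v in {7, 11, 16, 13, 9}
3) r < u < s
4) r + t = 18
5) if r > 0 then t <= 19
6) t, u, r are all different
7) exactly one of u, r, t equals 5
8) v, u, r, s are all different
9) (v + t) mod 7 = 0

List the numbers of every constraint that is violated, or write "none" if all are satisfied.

1) v - t = 11 - 17 = -6 — OK.
2) v = 11 is in {7, 11, 16, 13, 9} — OK.
3) values 1 < 4 < 17 — OK.
4) r + t = 1 + 17 = 18 — OK.
5) r = 1 > 0, so we need t ≤ 19; t = 17 ≤ 19 — OK.
6) values 17, 4, 1 are pairwise distinct — OK.
7) u=4, r=1, t=17; 0 of them equal 5, not exactly one — violated.
8) values 11, 4, 1, 17 are pairwise distinct — OK.
9) v + t = 28; 28 mod 7 = 0 — OK.

No — constraint 7 is not satisfied.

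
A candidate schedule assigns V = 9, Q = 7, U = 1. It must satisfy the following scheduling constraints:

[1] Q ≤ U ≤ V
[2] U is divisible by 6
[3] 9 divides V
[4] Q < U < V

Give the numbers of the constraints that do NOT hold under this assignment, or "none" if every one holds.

[1] values 7, 1, 9; Q = 7 is not ≤ U = 1  fails
[2] 1 = 6×0 + 1, so 6 does not divide 1  fails
[3] 9 / 9 = 1, so 9 divides 9  holds
[4] values 7, 1, 9; Q = 7 is not < U = 1  fails

No — constraints 1, 2, 4 are not satisfied.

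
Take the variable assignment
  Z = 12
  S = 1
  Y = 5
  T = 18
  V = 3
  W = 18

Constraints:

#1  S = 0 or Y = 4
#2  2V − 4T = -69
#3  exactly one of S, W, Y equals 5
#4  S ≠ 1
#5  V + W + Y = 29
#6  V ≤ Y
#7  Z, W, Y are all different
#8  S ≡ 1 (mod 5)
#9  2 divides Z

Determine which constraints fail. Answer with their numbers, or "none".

#1 S = 1 ≠ 0 and Y = 5 ≠ 4; both disjuncts false  false
#2 2V − 4T = 2(3) − 4(18) = -66, not -69  false
#3 S=1, W=18, Y=5; 1 of them equals 5  true
#4 S = 1, but 1 is required to differ  false
#5 V + W + Y = 3 + 18 + 5 = 26, not 29  false
#6 V = 3, Y = 5; 3 ≤ 5  true
#7 values 12, 18, 5 are pairwise distinct  true
#8 1 mod 5 = 1  true
#9 12 / 2 = 6, so 2 divides 12  true

Constraints 1, 2, 4, and 5 are violated.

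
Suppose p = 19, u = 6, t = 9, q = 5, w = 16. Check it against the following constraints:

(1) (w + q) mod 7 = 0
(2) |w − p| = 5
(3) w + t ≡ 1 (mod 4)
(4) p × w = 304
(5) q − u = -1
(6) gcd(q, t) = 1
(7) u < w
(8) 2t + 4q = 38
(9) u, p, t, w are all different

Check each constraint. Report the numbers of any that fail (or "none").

(1) w + q = 21; 21 mod 7 = 0  holds
(2) |16 − 19| = 3, not 5  fails
(3) w + t = 25; 25 mod 4 = 1  holds
(4) p × w = 19 × 16 = 304  holds
(5) q − u = 5 − 6 = -1  holds
(6) gcd(5, 9) = 1  holds
(7) u = 6, w = 16; 6 < 16  holds
(8) 2t + 4q = 2(9) + 4(5) = 38  holds
(9) values 6, 19, 9, 16 are pairwise distinct  holds

No — constraint 2 is not satisfied.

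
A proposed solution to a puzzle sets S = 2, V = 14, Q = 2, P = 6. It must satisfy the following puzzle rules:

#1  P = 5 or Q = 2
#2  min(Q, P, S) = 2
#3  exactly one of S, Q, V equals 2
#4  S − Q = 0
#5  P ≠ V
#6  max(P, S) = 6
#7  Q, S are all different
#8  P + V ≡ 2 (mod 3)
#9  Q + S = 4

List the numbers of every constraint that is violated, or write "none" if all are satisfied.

No — constraints 3, 7 are not satisfied.

#1 P = 6 ≠ 5, but Q = 2 = 2 (second disjunct)  holds
#2 min(2, 6, 2) = 2  holds
#3 S=2, Q=2, V=14; 2 of them equal 2, not exactly one  fails
#4 S − Q = 2 − 2 = 0  holds
#5 P = 6, V = 14; distinct  holds
#6 max(6, 2) = 6  holds
#7 Q = S = 2, not all different  fails
#8 P + V = 20; 20 mod 3 = 2  holds
#9 Q + S = 2 + 2 = 4  holds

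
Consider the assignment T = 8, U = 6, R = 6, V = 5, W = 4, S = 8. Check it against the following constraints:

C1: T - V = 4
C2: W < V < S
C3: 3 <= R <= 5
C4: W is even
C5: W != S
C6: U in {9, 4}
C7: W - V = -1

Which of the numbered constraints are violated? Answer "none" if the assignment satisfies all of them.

C1: T - V = 8 - 5 = 3, not 4 — does not hold.
C2: values 4 < 5 < 8 — holds.
C3: R = 6 is outside [3, 5] — does not hold.
C4: W = 4 is even — holds.
C5: W = 4, S = 8; distinct — holds.
C6: U = 6 is not in {9, 4} — does not hold.
C7: W - V = 4 - 5 = -1 — holds.

No — constraints 1, 3, and 6 are not satisfied.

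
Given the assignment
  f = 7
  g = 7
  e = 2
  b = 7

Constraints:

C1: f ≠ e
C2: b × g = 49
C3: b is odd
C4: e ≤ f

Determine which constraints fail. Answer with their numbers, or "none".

C1: f = 7, e = 2; distinct  ✔
C2: b × g = 7 × 7 = 49  ✔
C3: b = 7 is odd  ✔
C4: e = 2, f = 7; 2 ≤ 7  ✔

The assignment satisfies every constraint.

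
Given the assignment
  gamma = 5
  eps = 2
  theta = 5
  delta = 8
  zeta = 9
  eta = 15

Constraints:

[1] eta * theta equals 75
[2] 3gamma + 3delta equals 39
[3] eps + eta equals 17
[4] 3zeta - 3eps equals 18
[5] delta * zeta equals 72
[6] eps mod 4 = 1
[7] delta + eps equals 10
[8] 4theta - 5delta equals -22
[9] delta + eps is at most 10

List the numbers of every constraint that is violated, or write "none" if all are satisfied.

[1] eta * theta = 15 * 5 = 75 — holds.
[2] 3gamma + 3delta = 3(5) + 3(8) = 39 — holds.
[3] eps + eta = 2 + 15 = 17 — holds.
[4] 3zeta - 3eps = 3(9) - 3(2) = 21, not 18 — fails.
[5] delta * zeta = 8 * 9 = 72 — holds.
[6] 2 mod 4 = 2, not 1 — fails.
[7] delta + eps = 8 + 2 = 10 — holds.
[8] 4theta - 5delta = 4(5) - 5(8) = -20, not -22 — fails.
[9] delta + eps = 8 + 2 = 10; 10 ≤ 10 — holds.

Constraints 4, 6, 8 are violated.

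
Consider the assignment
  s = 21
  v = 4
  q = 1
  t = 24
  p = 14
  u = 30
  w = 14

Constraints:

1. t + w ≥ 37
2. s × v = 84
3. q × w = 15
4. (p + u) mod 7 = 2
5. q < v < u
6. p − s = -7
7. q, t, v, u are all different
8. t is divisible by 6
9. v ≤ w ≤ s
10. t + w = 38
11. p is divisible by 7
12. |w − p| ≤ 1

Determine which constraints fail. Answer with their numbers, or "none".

The assignment fails constraint 3.

1. t + w = 24 + 14 = 38; 38 ≥ 37 — OK.
2. s × v = 21 × 4 = 84 — OK.
3. q × w = 1 × 14 = 14, not 15 — violated.
4. p + u = 44; 44 mod 7 = 2 — OK.
5. values 1 < 4 < 30 — OK.
6. p − s = 14 − 21 = -7 — OK.
7. values 1, 24, 4, 30 are pairwise distinct — OK.
8. 24 / 6 = 4, so 6 divides 24 — OK.
9. values 4 ≤ 14 ≤ 21 — OK.
10. t + w = 24 + 14 = 38 — OK.
11. 14 / 7 = 2, so 7 divides 14 — OK.
12. |14 − 14| = 0; 0 ≤ 1 — OK.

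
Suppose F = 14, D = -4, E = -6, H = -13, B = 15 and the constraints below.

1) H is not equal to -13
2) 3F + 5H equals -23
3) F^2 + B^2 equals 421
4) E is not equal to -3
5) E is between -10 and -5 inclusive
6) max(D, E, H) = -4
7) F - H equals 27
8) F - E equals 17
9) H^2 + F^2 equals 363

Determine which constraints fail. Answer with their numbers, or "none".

1) H = -13, but -13 is required to differ — violated.
2) 3F + 5H = 3(14) + 5(-13) = -23 — OK.
3) F^2 + B^2 = 14^2 + 15^2 = 196 + 225 = 421 — OK.
4) E = -6, and -6 ≠ -3 — OK.
5) E = -6 lies in [-10, -5] — OK.
6) max(-4, -6, -13) = -4 — OK.
7) F - H = 14 - (-13) = 27 — OK.
8) F - E = 14 - (-6) = 20, not 17 — violated.
9) H^2 + F^2 = (-13)^2 + 14^2 = 169 + 196 = 365, not 363 — violated.

Constraints 1, 8, 9 do not hold.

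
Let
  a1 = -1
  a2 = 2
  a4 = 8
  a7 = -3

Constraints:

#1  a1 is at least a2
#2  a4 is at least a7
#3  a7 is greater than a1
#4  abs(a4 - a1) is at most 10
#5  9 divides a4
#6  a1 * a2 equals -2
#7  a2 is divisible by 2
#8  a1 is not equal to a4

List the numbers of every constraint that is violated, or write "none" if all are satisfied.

Violated: 1, 3, 5.

#1 a1 = -1, a2 = 2; -1 < 2 (want ≥) — fails.
#2 a4 = 8, a7 = -3; 8 ≥ -3 — holds.
#3 a7 = -3, a1 = -1; -3 ≤ -1 (want >) — fails.
#4 abs(8 - (-1)) = 9; 9 ≤ 10 — holds.
#5 8 = 9*0 + 8, so 9 does not divide 8 — fails.
#6 a1 * a2 = -1 * 2 = -2 — holds.
#7 2 / 2 = 1, so 2 divides 2 — holds.
#8 a1 = -1, a4 = 8; distinct — holds.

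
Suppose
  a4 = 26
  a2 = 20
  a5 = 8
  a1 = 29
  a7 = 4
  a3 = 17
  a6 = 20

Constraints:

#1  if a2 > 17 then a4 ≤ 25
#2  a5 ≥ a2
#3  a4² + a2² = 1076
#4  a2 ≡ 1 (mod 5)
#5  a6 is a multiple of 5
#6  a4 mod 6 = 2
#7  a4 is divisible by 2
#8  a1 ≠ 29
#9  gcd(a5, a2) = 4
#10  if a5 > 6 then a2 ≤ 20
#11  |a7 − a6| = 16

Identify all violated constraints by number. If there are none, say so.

#1 a2 = 20 > 17, so we need a4 ≤ 25; but a4 = 26 > 25 — does not hold.
#2 a5 = 8, a2 = 20; 8 < 20 (want ≥) — does not hold.
#3 a4² + a2² = 26² + 20² = 676 + 400 = 1076 — holds.
#4 20 mod 5 = 0, not 1 — does not hold.
#5 20 / 5 = 4, so 5 divides 20 — holds.
#6 26 mod 6 = 2 — holds.
#7 26 / 2 = 13, so 2 divides 26 — holds.
#8 a1 = 29, but 29 is required to differ — does not hold.
#9 gcd(8, 20) = 4 — holds.
#10 a5 = 8 > 6, so we need a2 ≤ 20; a2 = 20 ≤ 20 — holds.
#11 |4 − 20| = 16 — holds.

Constraints 1, 2, 4, and 8 are violated.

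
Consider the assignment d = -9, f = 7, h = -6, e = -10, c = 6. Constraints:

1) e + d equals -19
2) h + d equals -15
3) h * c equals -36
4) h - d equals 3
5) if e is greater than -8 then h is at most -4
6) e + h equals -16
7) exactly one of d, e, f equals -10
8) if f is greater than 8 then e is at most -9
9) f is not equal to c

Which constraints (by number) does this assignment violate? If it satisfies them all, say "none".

1) e + d = -10 + (-9) = -19 — holds.
2) h + d = -6 + (-9) = -15 — holds.
3) h * c = -6 * 6 = -36 — holds.
4) h - d = -6 - (-9) = 3 — holds.
5) e = -10, not > -8; antecedent false, conditional vacuously true — holds.
6) e + h = -10 + (-6) = -16 — holds.
7) d=-9, e=-10, f=7; 1 of them equals -10 — holds.
8) f = 7, not > 8; antecedent false, conditional vacuously true — holds.
9) f = 7, c = 6; distinct — holds.

The assignment satisfies every constraint.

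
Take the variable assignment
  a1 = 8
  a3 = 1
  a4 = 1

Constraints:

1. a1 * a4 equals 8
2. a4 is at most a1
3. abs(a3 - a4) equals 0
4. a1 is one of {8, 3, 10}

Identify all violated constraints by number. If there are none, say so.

1. a1 * a4 = 8 * 1 = 8  OK
2. a4 = 1, a1 = 8; 1 ≤ 8  OK
3. abs(1 - 1) = 0  OK
4. a1 = 8 is in {8, 3, 10}  OK

No violations.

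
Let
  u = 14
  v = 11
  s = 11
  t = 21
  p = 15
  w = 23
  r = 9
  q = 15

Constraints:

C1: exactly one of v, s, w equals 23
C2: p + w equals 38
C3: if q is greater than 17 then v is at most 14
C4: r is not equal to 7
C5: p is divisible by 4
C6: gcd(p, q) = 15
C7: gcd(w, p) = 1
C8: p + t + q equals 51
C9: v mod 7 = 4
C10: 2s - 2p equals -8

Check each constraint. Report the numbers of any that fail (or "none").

No — constraint 5 is not satisfied.

C1: v=11, s=11, w=23; 1 of them equals 23 — holds.
C2: p + w = 15 + 23 = 38 — holds.
C3: q = 15, not > 17; antecedent false, conditional vacuously true — holds.
C4: r = 9, and 9 ≠ 7 — holds.
C5: 15 = 4*3 + 3, so 4 does not divide 15 — fails.
C6: gcd(15, 15) = 15 — holds.
C7: gcd(23, 15) = 1 — holds.
C8: p + t + q = 15 + 21 + 15 = 51 — holds.
C9: 11 mod 7 = 4 — holds.
C10: 2s - 2p = 2(11) - 2(15) = -8 — holds.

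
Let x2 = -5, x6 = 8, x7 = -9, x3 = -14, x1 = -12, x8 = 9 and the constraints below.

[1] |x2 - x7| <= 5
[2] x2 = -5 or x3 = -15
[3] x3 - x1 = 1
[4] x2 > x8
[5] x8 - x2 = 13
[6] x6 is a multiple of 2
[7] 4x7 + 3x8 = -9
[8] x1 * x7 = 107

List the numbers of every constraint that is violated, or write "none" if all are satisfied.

Constraints 3, 4, 5, and 8 are violated.

[1] |-5 - (-9)| = 4; 4 ≤ 5 — holds.
[2] x2 = -5 = -5 (first disjunct) — holds.
[3] x3 - x1 = -14 - (-12) = -2, not 1 — fails.
[4] x2 = -5, x8 = 9; -5 ≤ 9 (want >) — fails.
[5] x8 - x2 = 9 - (-5) = 14, not 13 — fails.
[6] 8 / 2 = 4, so 2 divides 8 — holds.
[7] 4x7 + 3x8 = 4(-9) + 3(9) = -9 — holds.
[8] x1 * x7 = -12 * (-9) = 108, not 107 — fails.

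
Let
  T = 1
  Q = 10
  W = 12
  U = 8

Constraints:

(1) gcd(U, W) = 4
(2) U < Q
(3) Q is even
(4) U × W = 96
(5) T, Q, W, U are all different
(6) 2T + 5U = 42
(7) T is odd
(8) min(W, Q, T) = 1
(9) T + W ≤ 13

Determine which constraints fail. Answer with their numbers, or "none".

No violations.

(1) gcd(8, 12) = 4  holds
(2) U = 8, Q = 10; 8 < 10  holds
(3) Q = 10 is even  holds
(4) U × W = 8 × 12 = 96  holds
(5) values 1, 10, 12, 8 are pairwise distinct  holds
(6) 2T + 5U = 2(1) + 5(8) = 42  holds
(7) T = 1 is odd  holds
(8) min(12, 10, 1) = 1  holds
(9) T + W = 1 + 12 = 13; 13 ≤ 13  holds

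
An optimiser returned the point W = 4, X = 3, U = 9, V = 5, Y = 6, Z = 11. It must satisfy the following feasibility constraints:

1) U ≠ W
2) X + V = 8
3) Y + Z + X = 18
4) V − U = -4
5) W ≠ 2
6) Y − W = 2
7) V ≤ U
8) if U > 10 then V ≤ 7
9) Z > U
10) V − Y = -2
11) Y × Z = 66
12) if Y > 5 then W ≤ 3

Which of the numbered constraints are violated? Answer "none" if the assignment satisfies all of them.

1) U = 9, W = 4; distinct  OK
2) X + V = 3 + 5 = 8  OK
3) Y + Z + X = 6 + 11 + 3 = 20, not 18  FAIL
4) V − U = 5 − 9 = -4  OK
5) W = 4, and 4 ≠ 2  OK
6) Y − W = 6 − 4 = 2  OK
7) V = 5, U = 9; 5 ≤ 9  OK
8) U = 9, not > 10; antecedent false, conditional vacuously true  OK
9) Z = 11, U = 9; 11 > 9  OK
10) V − Y = 5 − 6 = -1, not -2  FAIL
11) Y × Z = 6 × 11 = 66  OK
12) Y = 6 > 5, so we need W ≤ 3; but W = 4 > 3  FAIL

Violated: 3, 10, and 12.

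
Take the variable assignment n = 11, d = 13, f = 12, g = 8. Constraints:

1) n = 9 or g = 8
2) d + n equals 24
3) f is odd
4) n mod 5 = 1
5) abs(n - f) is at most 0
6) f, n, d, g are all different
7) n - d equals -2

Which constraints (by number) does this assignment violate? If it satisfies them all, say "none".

Violated: 3 and 5.

1) n = 11 ≠ 9, but g = 8 = 8 (second disjunct)  ✓
2) d + n = 13 + 11 = 24  ✓
3) f = 12 is even  ✗
4) 11 mod 5 = 1  ✓
5) abs(11 - 12) = 1; 1 > 0, exceeds bound 0  ✗
6) values 12, 11, 13, 8 are pairwise distinct  ✓
7) n - d = 11 - 13 = -2  ✓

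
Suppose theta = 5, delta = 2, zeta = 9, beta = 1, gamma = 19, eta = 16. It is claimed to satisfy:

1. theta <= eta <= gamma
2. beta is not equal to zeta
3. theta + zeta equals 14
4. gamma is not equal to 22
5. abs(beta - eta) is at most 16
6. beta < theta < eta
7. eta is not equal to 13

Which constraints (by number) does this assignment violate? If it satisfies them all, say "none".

1. values 5 <= 16 <= 19  ✔
2. beta = 1, zeta = 9; distinct  ✔
3. theta + zeta = 5 + 9 = 14  ✔
4. gamma = 19, and 19 ≠ 22  ✔
5. abs(1 - 16) = 15; 15 ≤ 16  ✔
6. values 1 < 5 < 16  ✔
7. eta = 16, and 16 ≠ 13  ✔

No violations.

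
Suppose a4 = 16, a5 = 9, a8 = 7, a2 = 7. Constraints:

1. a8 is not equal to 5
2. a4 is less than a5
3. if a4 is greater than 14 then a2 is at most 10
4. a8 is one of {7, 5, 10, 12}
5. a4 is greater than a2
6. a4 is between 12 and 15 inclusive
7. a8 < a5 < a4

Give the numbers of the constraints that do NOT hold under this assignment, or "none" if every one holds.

Constraints 2, 6 do not hold.

1. a8 = 7, and 7 ≠ 5 — holds.
2. a4 = 16, a5 = 9; 16 ≥ 9 (want <) — fails.
3. a4 = 16 > 14, so we need a2 ≤ 10; a2 = 7 ≤ 10 — holds.
4. a8 = 7 is in {7, 5, 10, 12} — holds.
5. a4 = 16, a2 = 7; 16 > 7 — holds.
6. a4 = 16 is outside [12, 15] — fails.
7. values 7 < 9 < 16 — holds.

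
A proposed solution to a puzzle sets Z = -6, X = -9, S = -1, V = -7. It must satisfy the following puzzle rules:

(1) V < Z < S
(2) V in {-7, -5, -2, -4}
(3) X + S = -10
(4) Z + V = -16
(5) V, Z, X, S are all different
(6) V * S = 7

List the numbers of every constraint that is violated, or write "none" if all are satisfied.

Violated: 4.

(1) values -7 < -6 < -1  OK
(2) V = -7 is in {-7, -5, -2, -4}  OK
(3) X + S = -9 + (-1) = -10  OK
(4) Z + V = -6 + (-7) = -13, not -16  FAIL
(5) values -7, -6, -9, -1 are pairwise distinct  OK
(6) V * S = -7 * (-1) = 7  OK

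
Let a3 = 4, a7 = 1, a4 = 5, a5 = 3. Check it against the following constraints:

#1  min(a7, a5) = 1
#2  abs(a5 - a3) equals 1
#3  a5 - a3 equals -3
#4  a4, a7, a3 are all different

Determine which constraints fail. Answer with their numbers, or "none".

The assignment fails constraint 3.

#1 min(1, 3) = 1 — OK.
#2 abs(3 - 4) = 1 — OK.
#3 a5 - a3 = 3 - 4 = -1, not -3 — violated.
#4 values 5, 1, 4 are pairwise distinct — OK.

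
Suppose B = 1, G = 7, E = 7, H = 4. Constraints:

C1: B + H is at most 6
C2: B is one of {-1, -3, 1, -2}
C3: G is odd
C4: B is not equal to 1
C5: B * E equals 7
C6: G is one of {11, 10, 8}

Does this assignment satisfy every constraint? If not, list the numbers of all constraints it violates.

C1: B + H = 1 + 4 = 5; 5 ≤ 6 — OK.
C2: B = 1 is in {-1, -3, 1, -2} — OK.
C3: G = 7 is odd — OK.
C4: B = 1, but 1 is required to differ — violated.
C5: B * E = 1 * 7 = 7 — OK.
C6: G = 7 is not in {11, 10, 8} — violated.

The assignment fails constraints 4 and 6.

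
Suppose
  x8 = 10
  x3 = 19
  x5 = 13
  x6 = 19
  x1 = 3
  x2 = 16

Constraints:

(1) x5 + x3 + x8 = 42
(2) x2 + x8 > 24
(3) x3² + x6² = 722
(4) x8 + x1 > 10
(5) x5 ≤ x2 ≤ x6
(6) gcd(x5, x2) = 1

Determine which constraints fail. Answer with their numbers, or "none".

The assignment satisfies every constraint.

(1) x5 + x3 + x8 = 13 + 19 + 10 = 42  holds
(2) x2 + x8 = 16 + 10 = 26; 26 > 24  holds
(3) x3² + x6² = 19² + 19² = 361 + 361 = 722  holds
(4) x8 + x1 = 10 + 3 = 13; 13 > 10  holds
(5) values 13 ≤ 16 ≤ 19  holds
(6) gcd(13, 16) = 1  holds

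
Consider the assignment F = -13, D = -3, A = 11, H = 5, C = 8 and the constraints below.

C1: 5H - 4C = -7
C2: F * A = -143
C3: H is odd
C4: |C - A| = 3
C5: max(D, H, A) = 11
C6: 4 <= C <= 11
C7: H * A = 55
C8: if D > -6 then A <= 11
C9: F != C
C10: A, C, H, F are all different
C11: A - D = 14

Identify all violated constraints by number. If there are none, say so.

Yes — all constraints hold.

C1: 5H - 4C = 5(5) - 4(8) = -7 — OK.
C2: F * A = -13 * 11 = -143 — OK.
C3: H = 5 is odd — OK.
C4: |8 - 11| = 3 — OK.
C5: max(-3, 5, 11) = 11 — OK.
C6: C = 8 lies in [4, 11] — OK.
C7: H * A = 5 * 11 = 55 — OK.
C8: D = -3 > -6, so we need A ≤ 11; A = 11 ≤ 11 — OK.
C9: F = -13, C = 8; distinct — OK.
C10: values 11, 8, 5, -13 are pairwise distinct — OK.
C11: A - D = 11 - (-3) = 14 — OK.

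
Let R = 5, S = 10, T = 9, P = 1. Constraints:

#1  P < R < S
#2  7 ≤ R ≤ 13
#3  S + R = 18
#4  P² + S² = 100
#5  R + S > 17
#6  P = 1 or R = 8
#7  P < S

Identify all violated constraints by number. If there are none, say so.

#1 values 1 < 5 < 10  holds
#2 R = 5 is outside [7, 13]  fails
#3 S + R = 10 + 5 = 15, not 18  fails
#4 P² + S² = 1² + 10² = 1 + 100 = 101, not 100  fails
#5 R + S = 5 + 10 = 15; 15 ≤ 17, bound 17 not met  fails
#6 P = 1 = 1 (first disjunct)  holds
#7 P = 1, S = 10; 1 < 10  holds

Constraints 2, 3, 4, and 5 are violated.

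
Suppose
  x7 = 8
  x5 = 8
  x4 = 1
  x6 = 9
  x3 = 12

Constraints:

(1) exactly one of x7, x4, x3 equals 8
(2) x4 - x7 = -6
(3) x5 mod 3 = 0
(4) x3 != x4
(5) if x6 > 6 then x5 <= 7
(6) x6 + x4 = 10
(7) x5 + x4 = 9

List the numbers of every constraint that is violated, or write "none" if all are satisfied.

Constraints 2, 3, and 5 are violated.

(1) x7=8, x4=1, x3=12; 1 of them equals 8  holds
(2) x4 - x7 = 1 - 8 = -7, not -6  fails
(3) 8 mod 3 = 2, not 0  fails
(4) x3 = 12, x4 = 1; distinct  holds
(5) x6 = 9 > 6, so we need x5 ≤ 7; but x5 = 8 > 7  fails
(6) x6 + x4 = 9 + 1 = 10  holds
(7) x5 + x4 = 8 + 1 = 9  holds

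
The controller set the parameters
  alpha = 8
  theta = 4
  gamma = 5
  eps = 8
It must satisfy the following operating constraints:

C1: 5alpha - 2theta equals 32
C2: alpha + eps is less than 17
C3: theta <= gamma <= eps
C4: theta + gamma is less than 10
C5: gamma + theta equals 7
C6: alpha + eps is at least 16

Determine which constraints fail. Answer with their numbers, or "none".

Constraint 5 is violated.

C1: 5alpha - 2theta = 5(8) - 2(4) = 32  ✓
C2: alpha + eps = 8 + 8 = 16; 16 < 17  ✓
C3: values 4 <= 5 <= 8  ✓
C4: theta + gamma = 4 + 5 = 9; 9 < 10  ✓
C5: gamma + theta = 5 + 4 = 9, not 7  ✗
C6: alpha + eps = 8 + 8 = 16; 16 ≥ 16  ✓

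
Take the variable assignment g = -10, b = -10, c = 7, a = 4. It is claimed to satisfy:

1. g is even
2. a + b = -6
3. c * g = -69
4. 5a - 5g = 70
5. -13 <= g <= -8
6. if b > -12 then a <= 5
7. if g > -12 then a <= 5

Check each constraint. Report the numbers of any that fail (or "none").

1. g = -10 is even — satisfied.
2. a + b = 4 + (-10) = -6 — satisfied.
3. c * g = 7 * (-10) = -70, not -69 — violated.
4. 5a - 5g = 5(4) - 5(-10) = 70 — satisfied.
5. g = -10 lies in [-13, -8] — satisfied.
6. b = -10 > -12, so we need a ≤ 5; a = 4 ≤ 5 — satisfied.
7. g = -10 > -12, so we need a ≤ 5; a = 4 ≤ 5 — satisfied.

The assignment fails constraint 3.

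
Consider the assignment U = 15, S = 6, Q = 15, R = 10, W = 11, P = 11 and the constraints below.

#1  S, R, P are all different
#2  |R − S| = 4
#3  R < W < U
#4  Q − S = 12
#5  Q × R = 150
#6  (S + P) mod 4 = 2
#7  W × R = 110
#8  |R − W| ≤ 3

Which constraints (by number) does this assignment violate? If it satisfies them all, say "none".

Violated: 4 and 6.

#1 values 6, 10, 11 are pairwise distinct — holds.
#2 |10 − 6| = 4 — holds.
#3 values 10 < 11 < 15 — holds.
#4 Q − S = 15 − 6 = 9, not 12 — fails.
#5 Q × R = 15 × 10 = 150 — holds.
#6 S + P = 17; 17 mod 4 = 1, not 2 — fails.
#7 W × R = 11 × 10 = 110 — holds.
#8 |10 − 11| = 1; 1 ≤ 3 — holds.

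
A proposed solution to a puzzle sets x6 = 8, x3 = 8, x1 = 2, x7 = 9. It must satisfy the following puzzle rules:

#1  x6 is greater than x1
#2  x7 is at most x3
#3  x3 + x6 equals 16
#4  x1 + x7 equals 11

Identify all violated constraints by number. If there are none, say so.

#1 x6 = 8, x1 = 2; 8 > 2  holds
#2 x7 = 9, x3 = 8; 9 > 8 (want ≤)  fails
#3 x3 + x6 = 8 + 8 = 16  holds
#4 x1 + x7 = 2 + 9 = 11  holds

Violated: 2.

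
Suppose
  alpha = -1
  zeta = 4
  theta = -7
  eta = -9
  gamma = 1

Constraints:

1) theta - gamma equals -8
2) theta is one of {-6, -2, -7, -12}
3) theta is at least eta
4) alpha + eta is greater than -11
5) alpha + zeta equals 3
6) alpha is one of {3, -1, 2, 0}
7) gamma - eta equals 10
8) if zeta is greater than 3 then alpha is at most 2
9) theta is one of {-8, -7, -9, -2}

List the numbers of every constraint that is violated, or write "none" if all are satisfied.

All constraints are satisfied.

1) theta - gamma = -7 - 1 = -8 — OK.
2) theta = -7 is in {-6, -2, -7, -12} — OK.
3) theta = -7, eta = -9; -7 ≥ -9 — OK.
4) alpha + eta = -1 + (-9) = -10; -10 > -11 — OK.
5) alpha + zeta = -1 + 4 = 3 — OK.
6) alpha = -1 is in {3, -1, 2, 0} — OK.
7) gamma - eta = 1 - (-9) = 10 — OK.
8) zeta = 4 > 3, so we need alpha ≤ 2; alpha = -1 ≤ 2 — OK.
9) theta = -7 is in {-8, -7, -9, -2} — OK.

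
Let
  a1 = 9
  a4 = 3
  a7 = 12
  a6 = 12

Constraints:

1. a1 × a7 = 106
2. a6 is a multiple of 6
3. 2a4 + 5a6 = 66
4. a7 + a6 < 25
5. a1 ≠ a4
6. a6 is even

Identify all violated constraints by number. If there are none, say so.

No — constraint 1 is not satisfied.

1. a1 × a7 = 9 × 12 = 108, not 106 — does not hold.
2. 12 / 6 = 2, so 6 divides 12 — holds.
3. 2a4 + 5a6 = 2(3) + 5(12) = 66 — holds.
4. a7 + a6 = 12 + 12 = 24; 24 < 25 — holds.
5. a1 = 9, a4 = 3; distinct — holds.
6. a6 = 12 is even — holds.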